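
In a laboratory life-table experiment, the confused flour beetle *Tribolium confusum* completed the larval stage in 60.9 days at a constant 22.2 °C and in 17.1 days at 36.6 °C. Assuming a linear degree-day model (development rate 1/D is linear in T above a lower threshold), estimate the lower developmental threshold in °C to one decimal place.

Under the model K = D·(T − T_b), so D₁·(T₁ − T_b) = D₂·(T₂ − T_b).
60.9·(22.2 − T_b) = 17.1·(36.6 − T_b)
T_b = (60.9·22.2 − 17.1·36.6) / (60.9 − 17.1) = 726.12 / 43.8 = 16.578 °C ≈ 16.6 °C.

16.6 °C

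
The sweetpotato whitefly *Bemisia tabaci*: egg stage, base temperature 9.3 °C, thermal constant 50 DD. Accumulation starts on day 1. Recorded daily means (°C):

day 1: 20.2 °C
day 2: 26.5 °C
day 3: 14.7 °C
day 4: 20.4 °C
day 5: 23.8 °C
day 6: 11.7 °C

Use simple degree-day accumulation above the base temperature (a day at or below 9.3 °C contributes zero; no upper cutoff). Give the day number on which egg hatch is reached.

day 5

Daily DD above 9.3 °C: 10.9, 17.2, 5.4, 11.1, 14.5, 2.4.
Cumulative: 10.9, 28.1, 33.5, 44.6, 59.1, 61.5.
The total first reaches 50 DD on day 5.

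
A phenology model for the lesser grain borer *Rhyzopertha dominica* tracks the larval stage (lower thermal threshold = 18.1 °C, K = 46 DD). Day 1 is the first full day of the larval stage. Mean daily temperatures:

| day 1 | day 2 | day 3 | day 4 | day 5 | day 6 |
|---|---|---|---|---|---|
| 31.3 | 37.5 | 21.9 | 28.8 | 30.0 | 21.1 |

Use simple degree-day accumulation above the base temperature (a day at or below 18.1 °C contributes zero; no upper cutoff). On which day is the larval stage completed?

day 4

Daily DD above 18.1 °C: 13.2, 19.4, 3.8, 10.7, 11.9, 3.0.
Cumulative: 13.2, 32.6, 36.4, 47.1, 59.0, 62.0.
The total first reaches 46 DD on day 4.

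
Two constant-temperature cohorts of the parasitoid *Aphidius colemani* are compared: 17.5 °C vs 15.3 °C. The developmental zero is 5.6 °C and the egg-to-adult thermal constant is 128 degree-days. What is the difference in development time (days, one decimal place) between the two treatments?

At 17.5 °C: 128 / (17.5 − 5.6) = 128 / 11.9 = 10.756 d.
At 15.3 °C: 128 / (15.3 − 5.6) = 128 / 9.7 = 13.196 d.
Difference = |10.756 − 13.196| = 2.440 ≈ 2.4 days.

2.4 days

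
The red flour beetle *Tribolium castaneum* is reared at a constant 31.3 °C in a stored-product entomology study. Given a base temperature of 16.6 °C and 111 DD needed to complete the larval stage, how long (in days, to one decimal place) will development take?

7.6 days

Daily accumulation = 31.3 − 16.6 = 14.7 DD/day.
Duration = 111 / 14.7 = 7.551 ≈ 7.6 days.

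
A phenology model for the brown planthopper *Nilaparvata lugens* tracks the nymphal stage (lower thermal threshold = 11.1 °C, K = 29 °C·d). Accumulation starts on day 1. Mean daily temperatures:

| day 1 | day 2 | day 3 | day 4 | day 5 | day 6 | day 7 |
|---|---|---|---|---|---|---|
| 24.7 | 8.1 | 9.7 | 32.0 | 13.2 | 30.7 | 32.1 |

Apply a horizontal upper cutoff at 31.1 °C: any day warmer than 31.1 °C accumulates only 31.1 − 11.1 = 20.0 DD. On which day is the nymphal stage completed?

Daily DD above 11.1 °C (capped at 20.0): 13.6, 0.0, 0.0, 20.0, 2.1, 19.6, 20.0.
Cumulative: 13.6, 13.6, 13.6, 33.6, 35.7, 55.3, 75.3.
The total first reaches 29 DD on day 4.

day 4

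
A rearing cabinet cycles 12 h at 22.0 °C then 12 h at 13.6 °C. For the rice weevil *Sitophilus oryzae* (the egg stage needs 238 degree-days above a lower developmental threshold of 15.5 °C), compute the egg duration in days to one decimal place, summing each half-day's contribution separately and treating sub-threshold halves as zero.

Day half: max(0, 22.0 − 15.5) × 0.5 = 6.5 × 0.5 = 3.25 DD.
Night half: max(0, 13.6 − 15.5) × 0.5 = 0.0 × 0.5 = 0.00 DD.
Per 24 h: 3.25 DD/day.
Duration = 238 / 3.25 = 73.231 ≈ 73.2 days.

73.2 days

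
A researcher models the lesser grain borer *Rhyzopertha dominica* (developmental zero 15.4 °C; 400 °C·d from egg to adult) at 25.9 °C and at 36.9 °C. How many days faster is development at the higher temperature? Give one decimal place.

19.5 days

At 25.9 °C: 400 / (25.9 − 15.4) = 400 / 10.5 = 38.095 d.
At 36.9 °C: 400 / (36.9 − 15.4) = 400 / 21.5 = 18.605 d.
Difference = |38.095 − 18.605| = 19.491 ≈ 19.5 days.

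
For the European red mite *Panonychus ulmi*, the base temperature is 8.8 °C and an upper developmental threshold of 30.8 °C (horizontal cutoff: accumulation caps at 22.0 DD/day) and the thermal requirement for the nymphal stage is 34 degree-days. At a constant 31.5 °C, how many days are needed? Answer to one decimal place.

1.5 days

Temperature 31.5 °C exceeds the upper threshold, so daily accumulation caps at 30.8 − 8.8 = 22.0 DD/day.
Duration = 34 / 22.0 = 1.545 ≈ 1.5 days.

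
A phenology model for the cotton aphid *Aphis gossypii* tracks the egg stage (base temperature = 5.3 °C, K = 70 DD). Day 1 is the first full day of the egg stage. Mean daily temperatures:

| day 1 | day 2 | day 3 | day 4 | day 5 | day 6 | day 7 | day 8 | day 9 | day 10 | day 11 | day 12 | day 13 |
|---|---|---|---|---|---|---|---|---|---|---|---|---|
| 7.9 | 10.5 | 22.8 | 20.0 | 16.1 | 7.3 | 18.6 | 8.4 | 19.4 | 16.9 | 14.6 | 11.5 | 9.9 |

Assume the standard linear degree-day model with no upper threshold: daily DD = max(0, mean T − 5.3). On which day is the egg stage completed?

Daily DD above 5.3 °C: 2.6, 5.2, 17.5, 14.7, 10.8, 2.0, 13.3, 3.1, 14.1, 11.6, 9.3, 6.2, 4.6.
Cumulative: 2.6, 7.8, 25.3, 40.0, 50.8, 52.8, 66.1, 69.2, 83.3, 94.9, 104.2, 110.4, 115.0.
The total first reaches 70 DD on day 9.

day 9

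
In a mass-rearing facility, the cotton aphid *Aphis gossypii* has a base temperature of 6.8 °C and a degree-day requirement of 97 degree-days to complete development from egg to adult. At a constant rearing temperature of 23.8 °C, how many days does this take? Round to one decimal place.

5.7 days

Daily accumulation = 23.8 − 6.8 = 17.0 DD/day.
Duration = 97 / 17.0 = 5.706 ≈ 5.7 days.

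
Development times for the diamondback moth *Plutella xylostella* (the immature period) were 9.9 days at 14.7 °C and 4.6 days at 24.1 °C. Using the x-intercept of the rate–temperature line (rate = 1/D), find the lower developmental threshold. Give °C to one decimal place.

6.5 °C

Under the model K = D·(T − T_b), so D₁·(T₁ − T_b) = D₂·(T₂ − T_b).
9.9·(14.7 − T_b) = 4.6·(24.1 − T_b)
T_b = (9.9·14.7 − 4.6·24.1) / (9.9 − 4.6) = 34.67 / 5.3 = 6.542 °C ≈ 6.5 °C.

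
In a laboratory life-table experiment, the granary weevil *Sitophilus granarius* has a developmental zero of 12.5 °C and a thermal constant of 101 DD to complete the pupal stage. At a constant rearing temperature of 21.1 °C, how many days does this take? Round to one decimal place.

Daily accumulation = 21.1 − 12.5 = 8.6 DD/day.
Duration = 101 / 8.6 = 11.744 ≈ 11.7 days.

11.7 days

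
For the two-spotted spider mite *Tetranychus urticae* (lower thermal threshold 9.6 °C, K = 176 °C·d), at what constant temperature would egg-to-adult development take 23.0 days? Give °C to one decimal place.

17.3 °C

Required daily accumulation = 176 / 23.0 = 7.652 DD/day.
T = T_base + 7.652 = 9.6 + 7.652 = 17.252 ≈ 17.3 °C.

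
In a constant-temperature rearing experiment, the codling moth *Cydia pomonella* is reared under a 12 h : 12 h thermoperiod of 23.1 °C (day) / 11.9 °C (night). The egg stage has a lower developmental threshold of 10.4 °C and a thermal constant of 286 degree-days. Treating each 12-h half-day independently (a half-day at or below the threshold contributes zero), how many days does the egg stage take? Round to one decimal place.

40.3 days

Day half: max(0, 23.1 − 10.4) × 0.5 = 12.7 × 0.5 = 6.35 DD.
Night half: max(0, 11.9 − 10.4) × 0.5 = 1.5 × 0.5 = 0.75 DD.
Per 24 h: 7.10 DD/day.
Duration = 286 / 7.10 = 40.282 ≈ 40.3 days.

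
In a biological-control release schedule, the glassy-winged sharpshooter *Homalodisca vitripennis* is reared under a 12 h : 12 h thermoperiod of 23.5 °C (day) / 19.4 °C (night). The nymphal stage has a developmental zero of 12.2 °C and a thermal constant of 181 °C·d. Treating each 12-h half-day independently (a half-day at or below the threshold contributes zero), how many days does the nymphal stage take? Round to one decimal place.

Day half: max(0, 23.5 − 12.2) × 0.5 = 11.3 × 0.5 = 5.65 DD.
Night half: max(0, 19.4 − 12.2) × 0.5 = 7.2 × 0.5 = 3.60 DD.
Per 24 h: 9.25 DD/day.
Duration = 181 / 9.25 = 19.568 ≈ 19.6 days.

19.6 days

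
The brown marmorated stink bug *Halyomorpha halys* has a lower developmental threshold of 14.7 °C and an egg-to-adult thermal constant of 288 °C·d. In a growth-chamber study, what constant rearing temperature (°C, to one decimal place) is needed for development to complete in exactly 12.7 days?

37.4 °C

Required daily accumulation = 288 / 12.7 = 22.677 DD/day.
T = T_base + 22.677 = 14.7 + 22.677 = 37.377 ≈ 37.4 °C.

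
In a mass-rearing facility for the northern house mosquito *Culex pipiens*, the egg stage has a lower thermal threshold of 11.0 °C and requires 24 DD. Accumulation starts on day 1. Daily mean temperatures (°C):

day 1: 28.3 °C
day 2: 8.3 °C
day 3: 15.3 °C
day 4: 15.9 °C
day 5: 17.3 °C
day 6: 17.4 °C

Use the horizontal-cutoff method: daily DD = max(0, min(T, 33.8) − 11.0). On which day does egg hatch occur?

day 4

Daily DD above 11.0 °C (capped at 22.8): 17.3, 0.0, 4.3, 4.9, 6.3, 6.4.
Cumulative: 17.3, 17.3, 21.6, 26.5, 32.8, 39.2.
The total first reaches 24 DD on day 4.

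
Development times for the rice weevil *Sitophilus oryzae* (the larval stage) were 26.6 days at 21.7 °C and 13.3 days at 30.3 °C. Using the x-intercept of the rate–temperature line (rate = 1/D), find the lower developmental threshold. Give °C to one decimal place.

Under the model K = D·(T − T_b), so D₁·(T₁ − T_b) = D₂·(T₂ − T_b).
26.6·(21.7 − T_b) = 13.3·(30.3 − T_b)
T_b = (26.6·21.7 − 13.3·30.3) / (26.6 − 13.3) = 174.23 / 13.3 = 13.100 °C ≈ 13.1 °C.

13.1 °C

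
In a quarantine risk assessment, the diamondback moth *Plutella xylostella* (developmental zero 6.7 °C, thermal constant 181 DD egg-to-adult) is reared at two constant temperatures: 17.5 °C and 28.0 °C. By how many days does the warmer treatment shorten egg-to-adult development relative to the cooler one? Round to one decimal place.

At 17.5 °C: 181 / (17.5 − 6.7) = 181 / 10.8 = 16.759 d.
At 28.0 °C: 181 / (28.0 − 6.7) = 181 / 21.3 = 8.498 d.
Difference = |16.759 − 8.498| = 8.262 ≈ 8.3 days.

8.3 days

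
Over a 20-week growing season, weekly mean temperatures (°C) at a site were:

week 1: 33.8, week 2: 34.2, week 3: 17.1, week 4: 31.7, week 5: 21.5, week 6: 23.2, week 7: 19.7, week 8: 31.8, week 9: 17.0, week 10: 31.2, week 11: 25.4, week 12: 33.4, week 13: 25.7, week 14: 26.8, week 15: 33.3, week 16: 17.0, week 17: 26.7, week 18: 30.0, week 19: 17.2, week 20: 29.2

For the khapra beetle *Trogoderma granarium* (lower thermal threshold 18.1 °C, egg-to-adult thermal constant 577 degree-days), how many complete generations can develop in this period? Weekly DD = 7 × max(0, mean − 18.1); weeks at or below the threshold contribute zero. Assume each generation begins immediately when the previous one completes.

Weekly DD (7 × max(0, T̄ − 18.1)): 109.9, 112.7, 0.0, 95.2, 23.8, 35.7, 11.2, 95.9, 0.0, 91.7, 51.1, 107.1, 53.2, 60.9, 106.4, 0.0, 60.2, 83.3, 0.0, 77.7.
Season total = 1176.0 DD.
Complete generations = ⌊1176.0 / 577⌋ = 2.

2 generations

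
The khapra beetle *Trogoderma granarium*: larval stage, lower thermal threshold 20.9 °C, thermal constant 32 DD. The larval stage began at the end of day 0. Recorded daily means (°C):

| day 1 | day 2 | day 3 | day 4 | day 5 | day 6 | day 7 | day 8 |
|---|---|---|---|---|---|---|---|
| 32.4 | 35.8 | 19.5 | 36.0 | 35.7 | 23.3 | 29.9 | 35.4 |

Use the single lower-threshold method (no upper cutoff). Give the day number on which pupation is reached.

Daily DD above 20.9 °C: 11.5, 14.9, 0.0, 15.1, 14.8, 2.4, 9.0, 14.5.
Cumulative: 11.5, 26.4, 26.4, 41.5, 56.3, 58.7, 67.7, 82.2.
The total first reaches 32 DD on day 4.

day 4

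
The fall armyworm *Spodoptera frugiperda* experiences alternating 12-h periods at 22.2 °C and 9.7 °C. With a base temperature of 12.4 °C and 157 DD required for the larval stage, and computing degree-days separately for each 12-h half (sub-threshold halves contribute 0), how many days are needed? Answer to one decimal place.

Day half: max(0, 22.2 − 12.4) × 0.5 = 9.8 × 0.5 = 4.90 DD.
Night half: max(0, 9.7 − 12.4) × 0.5 = 0.0 × 0.5 = 0.00 DD.
Per 24 h: 4.90 DD/day.
Duration = 157 / 4.90 = 32.041 ≈ 32.0 days.

32.0 days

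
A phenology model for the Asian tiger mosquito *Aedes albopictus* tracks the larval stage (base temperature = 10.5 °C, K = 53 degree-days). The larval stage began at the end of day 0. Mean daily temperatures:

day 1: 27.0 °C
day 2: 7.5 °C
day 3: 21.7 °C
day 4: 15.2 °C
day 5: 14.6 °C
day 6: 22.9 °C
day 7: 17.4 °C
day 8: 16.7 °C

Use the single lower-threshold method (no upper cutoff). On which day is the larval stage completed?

Daily DD above 10.5 °C: 16.5, 0.0, 11.2, 4.7, 4.1, 12.4, 6.9, 6.2.
Cumulative: 16.5, 16.5, 27.7, 32.4, 36.5, 48.9, 55.8, 62.0.
The total first reaches 53 DD on day 7.

day 7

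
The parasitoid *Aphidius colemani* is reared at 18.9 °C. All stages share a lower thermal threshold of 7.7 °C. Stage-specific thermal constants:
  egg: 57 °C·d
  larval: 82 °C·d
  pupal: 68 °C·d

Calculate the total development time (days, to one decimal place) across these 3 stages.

18.5 days

Daily accumulation at 18.9 °C = 18.9 − 7.7 = 11.2 DD/day.
Total K = 57 + 82 + 68 = 207 DD.
Total duration = 207 / 11.2 = 18.482 ≈ 18.5 days.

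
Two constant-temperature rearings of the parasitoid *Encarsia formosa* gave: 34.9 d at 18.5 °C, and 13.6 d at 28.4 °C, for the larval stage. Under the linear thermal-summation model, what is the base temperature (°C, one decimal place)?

Linear rate model ⇒ the product D·(T − T_b) is constant across temperatures.
34.9·(18.5 − T_b) = 13.6·(28.4 − T_b)
T_b = (34.9·18.5 − 13.6·28.4) / (34.9 − 13.6) = 259.41 / 21.3 = 12.179 °C ≈ 12.2 °C.

12.2 °C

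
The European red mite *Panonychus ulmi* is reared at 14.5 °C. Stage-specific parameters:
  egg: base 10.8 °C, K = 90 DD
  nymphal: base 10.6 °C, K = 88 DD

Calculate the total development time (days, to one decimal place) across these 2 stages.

46.9 days

egg: 90 / (14.5 − 10.8) = 90 / 3.7 = 24.324 d.
nymphal: 88 / (14.5 − 10.6) = 88 / 3.9 = 22.564 d.
Sum = 46.888 ≈ 46.9 days.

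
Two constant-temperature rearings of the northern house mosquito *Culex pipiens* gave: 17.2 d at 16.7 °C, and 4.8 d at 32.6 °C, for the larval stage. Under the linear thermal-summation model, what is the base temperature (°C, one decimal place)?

10.5 °C

Equal thermal constants: D₁(T₁ − T_b) = D₂(T₂ − T_b).
17.2·(16.7 − T_b) = 4.8·(32.6 − T_b)
T_b = (17.2·16.7 − 4.8·32.6) / (17.2 − 4.8) = 130.76 / 12.4 = 10.545 °C ≈ 10.5 °C.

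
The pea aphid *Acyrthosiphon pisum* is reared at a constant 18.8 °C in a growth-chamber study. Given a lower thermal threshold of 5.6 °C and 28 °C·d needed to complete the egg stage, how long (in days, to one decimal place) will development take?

Daily accumulation = 18.8 − 5.6 = 13.2 DD/day.
Duration = 28 / 13.2 = 2.121 ≈ 2.1 days.

2.1 days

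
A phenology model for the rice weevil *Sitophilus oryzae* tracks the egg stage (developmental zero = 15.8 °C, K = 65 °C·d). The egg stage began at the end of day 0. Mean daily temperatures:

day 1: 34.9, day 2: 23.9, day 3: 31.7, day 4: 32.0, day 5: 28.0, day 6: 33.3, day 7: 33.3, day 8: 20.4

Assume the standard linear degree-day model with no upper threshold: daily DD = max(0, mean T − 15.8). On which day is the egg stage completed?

Daily DD above 15.8 °C: 19.1, 8.1, 15.9, 16.2, 12.2, 17.5, 17.5, 4.6.
Cumulative: 19.1, 27.2, 43.1, 59.3, 71.5, 89.0, 106.5, 111.1.
The total first reaches 65 DD on day 5.

day 5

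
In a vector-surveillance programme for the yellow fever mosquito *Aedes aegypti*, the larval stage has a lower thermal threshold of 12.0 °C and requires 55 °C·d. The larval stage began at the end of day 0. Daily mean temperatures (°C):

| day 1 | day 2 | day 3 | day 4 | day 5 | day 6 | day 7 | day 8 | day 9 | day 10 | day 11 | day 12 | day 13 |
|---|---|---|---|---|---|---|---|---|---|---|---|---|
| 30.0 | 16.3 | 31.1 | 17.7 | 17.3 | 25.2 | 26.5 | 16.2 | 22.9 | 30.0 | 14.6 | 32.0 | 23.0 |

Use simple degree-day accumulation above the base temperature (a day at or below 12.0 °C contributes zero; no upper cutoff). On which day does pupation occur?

Daily DD above 12.0 °C: 18.0, 4.3, 19.1, 5.7, 5.3, 13.2, 14.5, 4.2, 10.9, 18.0, 2.6, 20.0, 11.0.
Cumulative: 18.0, 22.3, 41.4, 47.1, 52.4, 65.6, 80.1, 84.3, 95.2, 113.2, 115.8, 135.8, 146.8.
The total first reaches 55 DD on day 6.

day 6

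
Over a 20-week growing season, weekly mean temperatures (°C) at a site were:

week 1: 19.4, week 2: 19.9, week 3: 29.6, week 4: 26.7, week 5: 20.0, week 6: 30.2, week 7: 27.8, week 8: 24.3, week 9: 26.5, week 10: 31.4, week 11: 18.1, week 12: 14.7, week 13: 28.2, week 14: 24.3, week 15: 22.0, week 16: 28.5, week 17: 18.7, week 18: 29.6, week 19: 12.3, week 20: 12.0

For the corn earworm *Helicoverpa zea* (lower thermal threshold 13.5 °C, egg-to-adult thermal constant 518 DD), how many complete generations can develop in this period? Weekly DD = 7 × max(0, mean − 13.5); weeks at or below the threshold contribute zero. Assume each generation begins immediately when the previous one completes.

2 generations

Weekly DD (7 × max(0, T̄ − 13.5)): 41.3, 44.8, 112.7, 92.4, 45.5, 116.9, 100.1, 75.6, 91.0, 125.3, 32.2, 8.4, 102.9, 75.6, 59.5, 105.0, 36.4, 112.7, 0.0, 0.0.
Season total = 1378.3 DD.
Complete generations = ⌊1378.3 / 518⌋ = 2.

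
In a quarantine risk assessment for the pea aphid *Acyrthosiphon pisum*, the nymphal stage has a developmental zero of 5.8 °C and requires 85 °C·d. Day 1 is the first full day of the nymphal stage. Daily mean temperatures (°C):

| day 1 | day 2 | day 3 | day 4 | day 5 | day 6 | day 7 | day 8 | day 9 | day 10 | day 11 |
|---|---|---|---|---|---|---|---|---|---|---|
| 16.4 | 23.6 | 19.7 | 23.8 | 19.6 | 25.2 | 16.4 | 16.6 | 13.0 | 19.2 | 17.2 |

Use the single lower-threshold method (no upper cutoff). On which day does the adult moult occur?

day 6

Daily DD above 5.8 °C: 10.6, 17.8, 13.9, 18.0, 13.8, 19.4, 10.6, 10.8, 7.2, 13.4, 11.4.
Cumulative: 10.6, 28.4, 42.3, 60.3, 74.1, 93.5, 104.1, 114.9, 122.1, 135.5, 146.9.
The total first reaches 85 DD on day 6.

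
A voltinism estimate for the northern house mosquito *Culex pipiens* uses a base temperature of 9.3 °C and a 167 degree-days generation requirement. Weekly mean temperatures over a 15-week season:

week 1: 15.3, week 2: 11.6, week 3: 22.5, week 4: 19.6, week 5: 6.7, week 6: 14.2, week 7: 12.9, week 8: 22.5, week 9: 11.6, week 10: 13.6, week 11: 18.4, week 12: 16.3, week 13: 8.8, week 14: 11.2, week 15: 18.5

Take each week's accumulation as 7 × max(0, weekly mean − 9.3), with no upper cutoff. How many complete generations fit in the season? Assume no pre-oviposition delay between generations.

3 generations

Weekly DD (7 × max(0, T̄ − 9.3)): 42.0, 16.1, 92.4, 72.1, 0.0, 34.3, 25.2, 92.4, 16.1, 30.1, 63.7, 49.0, 0.0, 13.3, 64.4.
Season total = 611.1 DD.
Complete generations = ⌊611.1 / 167⌋ = 3.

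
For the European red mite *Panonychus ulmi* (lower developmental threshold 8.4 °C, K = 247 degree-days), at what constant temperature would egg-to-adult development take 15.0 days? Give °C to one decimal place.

24.9 °C

Required daily accumulation = 247 / 15.0 = 16.467 DD/day.
T = T_base + 16.467 = 8.4 + 16.467 = 24.867 ≈ 24.9 °C.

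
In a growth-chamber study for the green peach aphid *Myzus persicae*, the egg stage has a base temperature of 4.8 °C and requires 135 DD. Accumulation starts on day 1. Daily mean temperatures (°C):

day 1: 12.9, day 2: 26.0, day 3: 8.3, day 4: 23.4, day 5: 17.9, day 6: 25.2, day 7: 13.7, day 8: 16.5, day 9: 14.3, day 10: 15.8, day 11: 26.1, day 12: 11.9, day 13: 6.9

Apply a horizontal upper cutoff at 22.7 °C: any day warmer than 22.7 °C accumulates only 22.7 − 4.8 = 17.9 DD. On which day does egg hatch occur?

Daily DD above 4.8 °C (capped at 17.9): 8.1, 17.9, 3.5, 17.9, 13.1, 17.9, 8.9, 11.7, 9.5, 11.0, 17.9, 7.1, 2.1.
Cumulative: 8.1, 26.0, 29.5, 47.4, 60.5, 78.4, 87.3, 99.0, 108.5, 119.5, 137.4, 144.5, 146.6.
The total first reaches 135 DD on day 11.

day 11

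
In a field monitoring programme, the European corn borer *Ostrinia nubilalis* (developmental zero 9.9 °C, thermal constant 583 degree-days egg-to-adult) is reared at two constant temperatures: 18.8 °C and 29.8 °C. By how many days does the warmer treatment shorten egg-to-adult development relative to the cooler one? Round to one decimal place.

At 18.8 °C: 583 / (18.8 − 9.9) = 583 / 8.9 = 65.506 d.
At 29.8 °C: 583 / (29.8 − 9.9) = 583 / 19.9 = 29.296 d.
Difference = |65.506 − 29.296| = 36.209 ≈ 36.2 days.

36.2 days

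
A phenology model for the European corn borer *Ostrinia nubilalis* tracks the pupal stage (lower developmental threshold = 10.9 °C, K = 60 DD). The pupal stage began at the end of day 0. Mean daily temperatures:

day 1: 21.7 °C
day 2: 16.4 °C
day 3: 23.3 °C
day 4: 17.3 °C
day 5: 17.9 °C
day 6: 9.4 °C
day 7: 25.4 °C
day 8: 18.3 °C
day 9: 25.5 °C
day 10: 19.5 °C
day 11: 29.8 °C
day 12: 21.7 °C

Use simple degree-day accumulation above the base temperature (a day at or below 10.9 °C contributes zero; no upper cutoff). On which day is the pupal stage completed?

day 8

Daily DD above 10.9 °C: 10.8, 5.5, 12.4, 6.4, 7.0, 0.0, 14.5, 7.4, 14.6, 8.6, 18.9, 10.8.
Cumulative: 10.8, 16.3, 28.7, 35.1, 42.1, 42.1, 56.6, 64.0, 78.6, 87.2, 106.1, 116.9.
The total first reaches 60 DD on day 8.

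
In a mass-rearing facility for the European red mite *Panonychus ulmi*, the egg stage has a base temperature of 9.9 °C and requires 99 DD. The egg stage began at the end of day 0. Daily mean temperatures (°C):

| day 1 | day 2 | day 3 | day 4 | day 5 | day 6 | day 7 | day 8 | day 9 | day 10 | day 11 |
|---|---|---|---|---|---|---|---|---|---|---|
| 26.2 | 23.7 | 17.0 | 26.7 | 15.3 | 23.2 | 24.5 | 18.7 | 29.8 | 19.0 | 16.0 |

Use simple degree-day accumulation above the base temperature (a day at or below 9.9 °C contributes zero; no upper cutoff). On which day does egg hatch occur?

day 9

Daily DD above 9.9 °C: 16.3, 13.8, 7.1, 16.8, 5.4, 13.3, 14.6, 8.8, 19.9, 9.1, 6.1.
Cumulative: 16.3, 30.1, 37.2, 54.0, 59.4, 72.7, 87.3, 96.1, 116.0, 125.1, 131.2.
The total first reaches 99 DD on day 9.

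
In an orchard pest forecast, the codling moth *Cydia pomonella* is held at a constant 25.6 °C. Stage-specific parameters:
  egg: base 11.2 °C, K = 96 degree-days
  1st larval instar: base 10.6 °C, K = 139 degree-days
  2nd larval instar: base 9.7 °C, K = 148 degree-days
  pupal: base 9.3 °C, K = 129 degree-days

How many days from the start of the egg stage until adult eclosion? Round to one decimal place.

33.2 days

egg: 96 / (25.6 − 11.2) = 96 / 14.4 = 6.667 d.
1st larval instar: 139 / (25.6 − 10.6) = 139 / 15.0 = 9.267 d.
2nd larval instar: 148 / (25.6 − 9.7) = 148 / 15.9 = 9.308 d.
pupal: 129 / (25.6 − 9.3) = 129 / 16.3 = 7.914 d.
Sum = 33.156 ≈ 33.2 days.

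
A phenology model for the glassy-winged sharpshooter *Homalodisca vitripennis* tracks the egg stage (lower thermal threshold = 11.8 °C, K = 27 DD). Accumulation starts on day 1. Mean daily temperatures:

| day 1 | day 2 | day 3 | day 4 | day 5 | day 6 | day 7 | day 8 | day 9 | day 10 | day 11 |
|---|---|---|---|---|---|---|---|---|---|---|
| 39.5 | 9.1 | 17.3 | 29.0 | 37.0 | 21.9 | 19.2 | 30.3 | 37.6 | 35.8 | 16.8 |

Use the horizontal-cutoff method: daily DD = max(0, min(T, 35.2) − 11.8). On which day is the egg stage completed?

Daily DD above 11.8 °C (capped at 23.4): 23.4, 0.0, 5.5, 17.2, 23.4, 10.1, 7.4, 18.5, 23.4, 23.4, 5.0.
Cumulative: 23.4, 23.4, 28.9, 46.1, 69.5, 79.6, 87.0, 105.5, 128.9, 152.3, 157.3.
The total first reaches 27 DD on day 3.

day 3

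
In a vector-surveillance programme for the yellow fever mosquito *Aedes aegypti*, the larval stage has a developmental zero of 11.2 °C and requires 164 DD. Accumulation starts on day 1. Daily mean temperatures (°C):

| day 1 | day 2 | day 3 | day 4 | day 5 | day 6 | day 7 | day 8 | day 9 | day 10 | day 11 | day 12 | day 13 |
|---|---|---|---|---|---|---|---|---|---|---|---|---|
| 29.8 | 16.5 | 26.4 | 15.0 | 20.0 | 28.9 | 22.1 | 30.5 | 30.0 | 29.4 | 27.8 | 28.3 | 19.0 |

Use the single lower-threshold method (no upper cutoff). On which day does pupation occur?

day 12

Daily DD above 11.2 °C: 18.6, 5.3, 15.2, 3.8, 8.8, 17.7, 10.9, 19.3, 18.8, 18.2, 16.6, 17.1, 7.8.
Cumulative: 18.6, 23.9, 39.1, 42.9, 51.7, 69.4, 80.3, 99.6, 118.4, 136.6, 153.2, 170.3, 178.1.
The total first reaches 164 DD on day 12.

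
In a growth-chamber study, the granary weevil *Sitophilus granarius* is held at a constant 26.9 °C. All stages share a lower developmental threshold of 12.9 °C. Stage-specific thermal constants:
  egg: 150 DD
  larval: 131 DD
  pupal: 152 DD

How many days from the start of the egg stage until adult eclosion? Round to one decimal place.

30.9 days

Daily accumulation at 26.9 °C = 26.9 − 12.9 = 14.0 DD/day.
Total K = 150 + 131 + 152 = 433 DD.
Total duration = 433 / 14.0 = 30.929 ≈ 30.9 days.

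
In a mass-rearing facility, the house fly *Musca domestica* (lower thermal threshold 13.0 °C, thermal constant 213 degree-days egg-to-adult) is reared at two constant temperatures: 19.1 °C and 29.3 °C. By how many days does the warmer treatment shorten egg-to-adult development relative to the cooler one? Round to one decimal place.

21.9 days

At 19.1 °C: 213 / (19.1 − 13.0) = 213 / 6.1 = 34.918 d.
At 29.3 °C: 213 / (29.3 − 13.0) = 213 / 16.3 = 13.067 d.
Difference = |34.918 − 13.067| = 21.851 ≈ 21.9 days.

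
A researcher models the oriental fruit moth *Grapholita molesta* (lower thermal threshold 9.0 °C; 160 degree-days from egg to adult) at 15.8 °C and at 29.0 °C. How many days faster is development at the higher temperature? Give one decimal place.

At 15.8 °C: 160 / (15.8 − 9.0) = 160 / 6.8 = 23.529 d.
At 29.0 °C: 160 / (29.0 − 9.0) = 160 / 20.0 = 8.000 d.
Difference = |23.529 − 8.000| = 15.529 ≈ 15.5 days.

15.5 days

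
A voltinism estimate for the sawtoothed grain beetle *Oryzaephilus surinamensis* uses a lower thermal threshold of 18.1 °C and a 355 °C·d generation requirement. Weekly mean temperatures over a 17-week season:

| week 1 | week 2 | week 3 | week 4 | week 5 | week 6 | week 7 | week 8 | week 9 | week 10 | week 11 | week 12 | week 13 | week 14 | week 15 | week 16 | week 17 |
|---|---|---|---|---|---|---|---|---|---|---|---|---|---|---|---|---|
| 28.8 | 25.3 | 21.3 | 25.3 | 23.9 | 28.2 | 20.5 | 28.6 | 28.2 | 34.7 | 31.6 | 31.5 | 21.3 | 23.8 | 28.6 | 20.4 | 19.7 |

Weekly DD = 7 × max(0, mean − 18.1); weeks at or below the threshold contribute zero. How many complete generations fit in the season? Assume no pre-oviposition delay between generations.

2 generations

Weekly DD (7 × max(0, T̄ − 18.1)): 74.9, 50.4, 22.4, 50.4, 40.6, 70.7, 16.8, 73.5, 70.7, 116.2, 94.5, 93.8, 22.4, 39.9, 73.5, 16.1, 11.2.
Season total = 938.0 DD.
Complete generations = ⌊938.0 / 355⌋ = 2.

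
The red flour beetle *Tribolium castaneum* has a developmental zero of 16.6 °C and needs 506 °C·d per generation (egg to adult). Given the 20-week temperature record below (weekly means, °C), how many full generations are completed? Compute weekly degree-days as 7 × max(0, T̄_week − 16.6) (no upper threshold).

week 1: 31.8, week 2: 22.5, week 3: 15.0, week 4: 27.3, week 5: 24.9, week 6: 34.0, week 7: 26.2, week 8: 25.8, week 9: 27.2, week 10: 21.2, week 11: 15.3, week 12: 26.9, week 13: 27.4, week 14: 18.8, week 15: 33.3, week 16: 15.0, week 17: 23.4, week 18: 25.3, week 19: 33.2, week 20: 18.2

Weekly DD (7 × max(0, T̄ − 16.6)): 106.4, 41.3, 0.0, 74.9, 58.1, 121.8, 67.2, 64.4, 74.2, 32.2, 0.0, 72.1, 75.6, 15.4, 116.9, 0.0, 47.6, 60.9, 116.2, 11.2.
Season total = 1156.4 DD.
Complete generations = ⌊1156.4 / 506⌋ = 2.

2 generations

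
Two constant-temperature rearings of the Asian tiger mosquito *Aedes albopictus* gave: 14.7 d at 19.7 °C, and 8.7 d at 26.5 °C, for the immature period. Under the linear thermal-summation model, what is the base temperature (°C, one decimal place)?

9.8 °C

Under the model K = D·(T − T_b), so D₁·(T₁ − T_b) = D₂·(T₂ − T_b).
14.7·(19.7 − T_b) = 8.7·(26.5 − T_b)
T_b = (14.7·19.7 − 8.7·26.5) / (14.7 − 8.7) = 59.04 / 6.0 = 9.840 °C ≈ 9.8 °C.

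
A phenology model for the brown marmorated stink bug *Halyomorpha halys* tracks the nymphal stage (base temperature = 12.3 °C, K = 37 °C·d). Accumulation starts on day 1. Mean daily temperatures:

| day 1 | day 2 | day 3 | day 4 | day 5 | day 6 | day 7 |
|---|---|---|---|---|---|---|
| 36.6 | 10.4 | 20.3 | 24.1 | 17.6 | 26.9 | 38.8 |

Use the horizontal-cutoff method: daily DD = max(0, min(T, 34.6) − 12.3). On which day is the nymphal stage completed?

Daily DD above 12.3 °C (capped at 22.3): 22.3, 0.0, 8.0, 11.8, 5.3, 14.6, 22.3.
Cumulative: 22.3, 22.3, 30.3, 42.1, 47.4, 62.0, 84.3.
The total first reaches 37 DD on day 4.

day 4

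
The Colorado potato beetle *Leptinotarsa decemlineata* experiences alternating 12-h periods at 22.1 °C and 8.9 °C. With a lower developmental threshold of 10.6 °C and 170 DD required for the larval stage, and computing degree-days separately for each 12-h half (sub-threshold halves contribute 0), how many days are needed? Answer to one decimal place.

Day half: max(0, 22.1 − 10.6) × 0.5 = 11.5 × 0.5 = 5.75 DD.
Night half: max(0, 8.9 − 10.6) × 0.5 = 0.0 × 0.5 = 0.00 DD.
Per 24 h: 5.75 DD/day.
Duration = 170 / 5.75 = 29.565 ≈ 29.6 days.

29.6 days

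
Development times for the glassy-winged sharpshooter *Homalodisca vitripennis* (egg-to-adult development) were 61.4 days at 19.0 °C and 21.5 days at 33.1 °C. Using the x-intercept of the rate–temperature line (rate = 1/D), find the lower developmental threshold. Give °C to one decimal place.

11.4 °C

Equal thermal constants: D₁(T₁ − T_b) = D₂(T₂ − T_b).
61.4·(19.0 − T_b) = 21.5·(33.1 − T_b)
T_b = (61.4·19.0 − 21.5·33.1) / (61.4 − 21.5) = 454.95 / 39.9 = 11.402 °C ≈ 11.4 °C.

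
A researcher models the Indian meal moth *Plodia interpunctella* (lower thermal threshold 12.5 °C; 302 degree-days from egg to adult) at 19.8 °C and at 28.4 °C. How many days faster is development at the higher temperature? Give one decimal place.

22.4 days

At 19.8 °C: 302 / (19.8 − 12.5) = 302 / 7.3 = 41.370 d.
At 28.4 °C: 302 / (28.4 − 12.5) = 302 / 15.9 = 18.994 d.
Difference = |41.370 − 18.994| = 22.376 ≈ 22.4 days.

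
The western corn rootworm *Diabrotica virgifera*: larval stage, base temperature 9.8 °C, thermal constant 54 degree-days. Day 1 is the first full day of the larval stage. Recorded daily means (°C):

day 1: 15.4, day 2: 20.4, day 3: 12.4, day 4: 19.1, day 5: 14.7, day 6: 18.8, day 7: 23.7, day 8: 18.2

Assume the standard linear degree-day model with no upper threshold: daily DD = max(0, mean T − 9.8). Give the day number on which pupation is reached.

day 7

Daily DD above 9.8 °C: 5.6, 10.6, 2.6, 9.3, 4.9, 9.0, 13.9, 8.4.
Cumulative: 5.6, 16.2, 18.8, 28.1, 33.0, 42.0, 55.9, 64.3.
The total first reaches 54 DD on day 7.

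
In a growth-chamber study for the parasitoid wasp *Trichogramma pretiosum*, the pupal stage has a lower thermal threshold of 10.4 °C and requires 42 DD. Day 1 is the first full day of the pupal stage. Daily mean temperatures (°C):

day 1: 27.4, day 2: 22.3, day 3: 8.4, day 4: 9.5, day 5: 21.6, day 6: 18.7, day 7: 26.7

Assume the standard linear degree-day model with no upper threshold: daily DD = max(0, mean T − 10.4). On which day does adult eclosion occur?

Daily DD above 10.4 °C: 17.0, 11.9, 0.0, 0.0, 11.2, 8.3, 16.3.
Cumulative: 17.0, 28.9, 28.9, 28.9, 40.1, 48.4, 64.7.
The total first reaches 42 DD on day 6.

day 6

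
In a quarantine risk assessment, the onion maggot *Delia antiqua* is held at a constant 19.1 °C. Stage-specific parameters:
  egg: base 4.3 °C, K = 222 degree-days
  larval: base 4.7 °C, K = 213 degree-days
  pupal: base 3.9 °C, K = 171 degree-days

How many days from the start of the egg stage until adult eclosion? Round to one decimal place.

41.0 days

egg: 222 / (19.1 − 4.3) = 222 / 14.8 = 15.000 d.
larval: 213 / (19.1 − 4.7) = 213 / 14.4 = 14.792 d.
pupal: 171 / (19.1 − 3.9) = 171 / 15.2 = 11.250 d.
Sum = 41.042 ≈ 41.0 days.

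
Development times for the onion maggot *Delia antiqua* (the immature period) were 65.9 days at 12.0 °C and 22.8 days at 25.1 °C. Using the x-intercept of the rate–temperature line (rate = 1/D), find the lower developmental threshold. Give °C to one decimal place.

Linear rate model ⇒ the product D·(T − T_b) is constant across temperatures.
65.9·(12.0 − T_b) = 22.8·(25.1 − T_b)
T_b = (65.9·12.0 − 22.8·25.1) / (65.9 − 22.8) = 218.52 / 43.1 = 5.070 °C ≈ 5.1 °C.

5.1 °C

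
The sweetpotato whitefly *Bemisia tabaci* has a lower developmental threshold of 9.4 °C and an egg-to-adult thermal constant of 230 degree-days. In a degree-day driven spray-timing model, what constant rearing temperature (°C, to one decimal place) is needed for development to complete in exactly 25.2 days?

Required daily accumulation = 230 / 25.2 = 9.127 DD/day.
T = T_base + 9.127 = 9.4 + 9.127 = 18.527 ≈ 18.5 °C.

18.5 °C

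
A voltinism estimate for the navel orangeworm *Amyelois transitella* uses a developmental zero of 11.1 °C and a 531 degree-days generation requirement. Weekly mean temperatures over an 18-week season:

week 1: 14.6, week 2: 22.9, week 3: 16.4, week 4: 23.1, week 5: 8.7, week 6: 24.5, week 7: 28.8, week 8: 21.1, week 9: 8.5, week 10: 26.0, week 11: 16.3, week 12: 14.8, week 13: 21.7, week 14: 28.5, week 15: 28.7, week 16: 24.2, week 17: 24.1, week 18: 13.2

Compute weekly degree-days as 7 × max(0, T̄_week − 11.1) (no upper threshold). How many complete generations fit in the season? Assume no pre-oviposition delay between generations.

Weekly DD (7 × max(0, T̄ − 11.1)): 24.5, 82.6, 37.1, 84.0, 0.0, 93.8, 123.9, 70.0, 0.0, 104.3, 36.4, 25.9, 74.2, 121.8, 123.2, 91.7, 91.0, 14.7.
Season total = 1199.1 DD.
Complete generations = ⌊1199.1 / 531⌋ = 2.

2 generations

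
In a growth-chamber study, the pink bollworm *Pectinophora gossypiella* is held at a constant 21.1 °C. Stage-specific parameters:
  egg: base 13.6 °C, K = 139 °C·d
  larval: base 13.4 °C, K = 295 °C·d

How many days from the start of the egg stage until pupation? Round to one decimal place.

56.8 days

egg: 139 / (21.1 − 13.6) = 139 / 7.5 = 18.533 d.
larval: 295 / (21.1 − 13.4) = 295 / 7.7 = 38.312 d.
Sum = 56.845 ≈ 56.8 days.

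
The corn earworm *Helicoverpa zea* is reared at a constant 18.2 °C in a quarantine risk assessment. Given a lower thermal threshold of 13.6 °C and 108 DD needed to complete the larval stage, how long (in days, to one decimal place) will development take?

23.5 days

Daily accumulation = 18.2 − 13.6 = 4.6 DD/day.
Duration = 108 / 4.6 = 23.478 ≈ 23.5 days.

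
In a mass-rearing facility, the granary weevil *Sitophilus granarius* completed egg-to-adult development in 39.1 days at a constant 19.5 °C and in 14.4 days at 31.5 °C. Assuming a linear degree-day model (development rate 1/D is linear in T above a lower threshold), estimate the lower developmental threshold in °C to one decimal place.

12.5 °C

Equal thermal constants: D₁(T₁ − T_b) = D₂(T₂ − T_b).
39.1·(19.5 − T_b) = 14.4·(31.5 − T_b)
T_b = (39.1·19.5 − 14.4·31.5) / (39.1 − 14.4) = 308.85 / 24.7 = 12.504 °C ≈ 12.5 °C.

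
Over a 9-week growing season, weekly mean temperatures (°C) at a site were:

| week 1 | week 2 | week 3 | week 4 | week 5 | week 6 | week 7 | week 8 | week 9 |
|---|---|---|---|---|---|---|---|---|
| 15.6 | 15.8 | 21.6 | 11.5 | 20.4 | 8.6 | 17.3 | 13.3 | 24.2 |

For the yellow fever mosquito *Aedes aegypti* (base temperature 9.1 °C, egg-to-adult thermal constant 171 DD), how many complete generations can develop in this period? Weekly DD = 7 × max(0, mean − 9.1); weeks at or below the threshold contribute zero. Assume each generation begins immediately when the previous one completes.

2 generations

Weekly DD (7 × max(0, T̄ − 9.1)): 45.5, 46.9, 87.5, 16.8, 79.1, 0.0, 57.4, 29.4, 105.7.
Season total = 468.3 DD.
Complete generations = ⌊468.3 / 171⌋ = 2.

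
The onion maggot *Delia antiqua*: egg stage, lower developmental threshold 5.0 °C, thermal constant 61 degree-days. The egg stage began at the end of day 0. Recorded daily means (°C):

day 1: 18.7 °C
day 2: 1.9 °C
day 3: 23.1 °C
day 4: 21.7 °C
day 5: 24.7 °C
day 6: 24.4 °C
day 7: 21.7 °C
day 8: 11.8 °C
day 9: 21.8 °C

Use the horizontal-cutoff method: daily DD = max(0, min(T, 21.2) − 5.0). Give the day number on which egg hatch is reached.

day 5

Daily DD above 5.0 °C (capped at 16.2): 13.7, 0.0, 16.2, 16.2, 16.2, 16.2, 16.2, 6.8, 16.2.
Cumulative: 13.7, 13.7, 29.9, 46.1, 62.3, 78.5, 94.7, 101.5, 117.7.
The total first reaches 61 DD on day 5.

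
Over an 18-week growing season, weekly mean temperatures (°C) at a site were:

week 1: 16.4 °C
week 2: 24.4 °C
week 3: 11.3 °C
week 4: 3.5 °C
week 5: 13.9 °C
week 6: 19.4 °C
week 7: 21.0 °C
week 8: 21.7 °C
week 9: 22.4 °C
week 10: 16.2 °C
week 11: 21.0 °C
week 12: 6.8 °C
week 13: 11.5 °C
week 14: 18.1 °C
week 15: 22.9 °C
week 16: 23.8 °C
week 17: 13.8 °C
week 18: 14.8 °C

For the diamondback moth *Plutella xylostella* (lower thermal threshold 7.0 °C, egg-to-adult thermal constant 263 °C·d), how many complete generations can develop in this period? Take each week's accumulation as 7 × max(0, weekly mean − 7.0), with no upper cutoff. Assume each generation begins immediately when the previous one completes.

4 generations

Weekly DD (7 × max(0, T̄ − 7.0)): 65.8, 121.8, 30.1, 0.0, 48.3, 86.8, 98.0, 102.9, 107.8, 64.4, 98.0, 0.0, 31.5, 77.7, 111.3, 117.6, 47.6, 54.6.
Season total = 1264.2 DD.
Complete generations = ⌊1264.2 / 263⌋ = 4.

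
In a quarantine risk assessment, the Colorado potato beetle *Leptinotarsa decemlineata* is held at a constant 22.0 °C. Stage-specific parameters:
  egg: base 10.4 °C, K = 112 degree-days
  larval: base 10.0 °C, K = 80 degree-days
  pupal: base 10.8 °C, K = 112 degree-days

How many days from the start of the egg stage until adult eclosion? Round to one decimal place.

26.3 days

egg: 112 / (22.0 − 10.4) = 112 / 11.6 = 9.655 d.
larval: 80 / (22.0 − 10.0) = 80 / 12.0 = 6.667 d.
pupal: 112 / (22.0 − 10.8) = 112 / 11.2 = 10.000 d.
Sum = 26.322 ≈ 26.3 days.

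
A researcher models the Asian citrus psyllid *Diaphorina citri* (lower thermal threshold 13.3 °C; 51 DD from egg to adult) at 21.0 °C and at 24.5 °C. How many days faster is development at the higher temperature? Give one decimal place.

At 21.0 °C: 51 / (21.0 − 13.3) = 51 / 7.7 = 6.623 d.
At 24.5 °C: 51 / (24.5 − 13.3) = 51 / 11.2 = 4.554 d.
Difference = |6.623 − 4.554| = 2.070 ≈ 2.1 days.

2.1 days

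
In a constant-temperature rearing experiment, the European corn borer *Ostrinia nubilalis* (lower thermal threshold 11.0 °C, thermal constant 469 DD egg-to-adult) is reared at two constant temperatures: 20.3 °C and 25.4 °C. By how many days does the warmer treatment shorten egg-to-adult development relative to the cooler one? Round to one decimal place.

17.9 days

At 20.3 °C: 469 / (20.3 − 11.0) = 469 / 9.3 = 50.430 d.
At 25.4 °C: 469 / (25.4 − 11.0) = 469 / 14.4 = 32.569 d.
Difference = |50.430 − 32.569| = 17.861 ≈ 17.9 days.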